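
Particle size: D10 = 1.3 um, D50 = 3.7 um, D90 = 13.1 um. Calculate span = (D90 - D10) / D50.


Span = (13.1 - 1.3) / 3.7 = 11.8 / 3.7 = 3.189

3.189


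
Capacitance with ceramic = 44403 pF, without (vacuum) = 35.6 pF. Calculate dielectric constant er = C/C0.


er = 44403 / 35.6 = 1247.28

1247.28


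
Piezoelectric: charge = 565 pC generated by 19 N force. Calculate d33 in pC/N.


d33 = 565 / 19 = 29.7 pC/N

29.7


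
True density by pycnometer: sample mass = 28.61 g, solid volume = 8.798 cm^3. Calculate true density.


TD = 28.61 / 8.798 = 3.252 g/cm^3

3.252


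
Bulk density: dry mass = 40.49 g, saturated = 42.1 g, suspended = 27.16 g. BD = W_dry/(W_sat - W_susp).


BD = 40.49 / (42.1 - 27.16) = 40.49 / 14.94 = 2.71 g/cm^3

2.71


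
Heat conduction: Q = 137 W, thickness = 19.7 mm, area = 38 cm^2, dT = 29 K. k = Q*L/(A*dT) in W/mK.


k = 137*19.7/1000/(38/10000*29) = 24.49 W/mK

24.49


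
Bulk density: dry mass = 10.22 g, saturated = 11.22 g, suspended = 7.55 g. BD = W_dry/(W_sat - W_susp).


BD = 10.22 / (11.22 - 7.55) = 10.22 / 3.67 = 2.785 g/cm^3

2.785


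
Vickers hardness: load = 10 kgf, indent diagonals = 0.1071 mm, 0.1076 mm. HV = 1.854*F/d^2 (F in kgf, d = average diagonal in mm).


d_avg = (0.1071+0.1076)/2 = 0.10735 mm
HV = 1.854*10/0.10735^2 = 1609

1609


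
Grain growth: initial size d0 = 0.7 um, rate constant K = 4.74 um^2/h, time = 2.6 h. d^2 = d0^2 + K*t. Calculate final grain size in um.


d^2 = 0.7^2 + 4.74*2.6 = 12.814
d = sqrt(12.814) = 3.58 um

3.58


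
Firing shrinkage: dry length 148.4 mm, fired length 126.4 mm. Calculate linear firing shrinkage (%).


FS = (148.4 - 126.4) / 148.4 * 100 = 14.82%

14.82


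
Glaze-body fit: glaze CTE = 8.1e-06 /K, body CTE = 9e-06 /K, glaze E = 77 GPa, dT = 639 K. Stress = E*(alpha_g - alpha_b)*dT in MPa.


Stress = 77*1000*(8.1e-06 - 9e-06)*639 = -44.3 MPa

-44.3


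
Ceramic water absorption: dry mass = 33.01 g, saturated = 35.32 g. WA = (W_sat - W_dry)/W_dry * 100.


WA = (35.32 - 33.01) / 33.01 * 100 = 7.0%

7.0


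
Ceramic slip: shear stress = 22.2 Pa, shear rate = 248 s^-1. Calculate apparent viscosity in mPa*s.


eta = tau/gamma * 1000 = 22.2/248 * 1000 = 89.5 mPa*s

89.5


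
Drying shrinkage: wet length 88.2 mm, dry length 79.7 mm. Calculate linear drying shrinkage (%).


DS = (88.2 - 79.7) / 88.2 * 100 = 9.64%

9.64


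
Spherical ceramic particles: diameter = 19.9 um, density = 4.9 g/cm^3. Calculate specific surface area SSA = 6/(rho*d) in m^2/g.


SSA = 6 / (4.9 * 19.9) = 0.062 m^2/g

0.062


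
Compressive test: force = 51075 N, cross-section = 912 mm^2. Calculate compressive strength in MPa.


CS = 51075 / 912 = 56.0 MPa

56.0


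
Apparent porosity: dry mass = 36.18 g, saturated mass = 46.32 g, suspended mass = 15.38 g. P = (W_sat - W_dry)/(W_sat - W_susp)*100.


P = (46.32 - 36.18) / (46.32 - 15.38) * 100 = 10.14 / 30.94 * 100 = 32.8%

32.8


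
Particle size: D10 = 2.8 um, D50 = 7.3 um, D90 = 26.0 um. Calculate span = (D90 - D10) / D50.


Span = (26.0 - 2.8) / 7.3 = 23.2 / 7.3 = 3.178

3.178


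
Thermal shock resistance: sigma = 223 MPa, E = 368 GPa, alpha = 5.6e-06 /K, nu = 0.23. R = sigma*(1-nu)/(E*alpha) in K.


R = 223*(1-0.23)/(368*1000*5.6e-06) = 83 K

83


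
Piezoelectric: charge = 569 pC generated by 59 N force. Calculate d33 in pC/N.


d33 = 569 / 59 = 9.6 pC/N

9.6


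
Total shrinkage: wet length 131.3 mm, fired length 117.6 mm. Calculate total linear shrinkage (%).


TS = (131.3 - 117.6) / 131.3 * 100 = 10.43%

10.43


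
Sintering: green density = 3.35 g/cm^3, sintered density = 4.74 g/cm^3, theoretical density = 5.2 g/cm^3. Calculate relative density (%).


Relative = 4.74 / 5.2 * 100 = 91.2%

91.2


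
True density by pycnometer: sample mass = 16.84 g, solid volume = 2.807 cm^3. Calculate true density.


TD = 16.84 / 2.807 = 5.999 g/cm^3

5.999


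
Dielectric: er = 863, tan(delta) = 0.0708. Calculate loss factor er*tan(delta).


Loss = 863 * 0.0708 = 61.1

61.1


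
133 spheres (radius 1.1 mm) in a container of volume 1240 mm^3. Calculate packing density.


V_sphere = 4/3*pi*1.1^3 = 5.5753 mm^3
Total V = 133*5.5753 = 741.5149 mm^3
PD = 741.5149 / 1240 = 0.598

0.598


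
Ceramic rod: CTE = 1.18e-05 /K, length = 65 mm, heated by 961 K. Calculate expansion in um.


dL = 1.18e-05 * 65 * 961 * 1000 = 737.087 um

737.087


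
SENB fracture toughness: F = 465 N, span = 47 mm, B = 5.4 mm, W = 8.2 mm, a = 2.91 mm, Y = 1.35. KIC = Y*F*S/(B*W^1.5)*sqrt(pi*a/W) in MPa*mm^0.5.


KIC = 1.35*465*47/(5.4*8.2^1.5)*sqrt(pi*2.91/8.2) = 245.69

245.69


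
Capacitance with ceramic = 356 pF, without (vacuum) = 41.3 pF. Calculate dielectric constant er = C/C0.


er = 356 / 41.3 = 8.62

8.62


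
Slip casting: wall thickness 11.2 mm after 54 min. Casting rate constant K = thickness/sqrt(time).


K = 11.2 / sqrt(54) = 11.2 / 7.3485 = 1.524 mm/min^0.5

1.524


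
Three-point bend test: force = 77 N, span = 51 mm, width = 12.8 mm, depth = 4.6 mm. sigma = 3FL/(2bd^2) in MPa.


sigma = 3*77*51/(2*12.8*4.6^2) = 21.7 MPa

21.7


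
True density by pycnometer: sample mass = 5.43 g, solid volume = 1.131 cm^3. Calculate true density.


TD = 5.43 / 1.131 = 4.801 g/cm^3

4.801


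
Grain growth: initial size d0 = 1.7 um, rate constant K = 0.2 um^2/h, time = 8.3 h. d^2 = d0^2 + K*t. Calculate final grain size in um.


d^2 = 1.7^2 + 0.2*8.3 = 4.55
d = sqrt(4.55) = 2.13 um

2.13


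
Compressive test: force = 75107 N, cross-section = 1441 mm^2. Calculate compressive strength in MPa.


CS = 75107 / 1441 = 52.1 MPa

52.1


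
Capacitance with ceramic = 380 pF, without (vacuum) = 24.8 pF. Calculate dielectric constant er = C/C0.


er = 380 / 24.8 = 15.32

15.32


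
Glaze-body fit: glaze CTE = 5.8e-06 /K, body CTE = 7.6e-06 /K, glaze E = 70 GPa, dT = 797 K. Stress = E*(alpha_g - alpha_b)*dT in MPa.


Stress = 70*1000*(5.8e-06 - 7.6e-06)*797 = -100.4 MPa

-100.4


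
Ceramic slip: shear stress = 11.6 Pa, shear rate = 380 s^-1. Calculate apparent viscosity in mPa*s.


eta = tau/gamma * 1000 = 11.6/380 * 1000 = 30.5 mPa*s

30.5


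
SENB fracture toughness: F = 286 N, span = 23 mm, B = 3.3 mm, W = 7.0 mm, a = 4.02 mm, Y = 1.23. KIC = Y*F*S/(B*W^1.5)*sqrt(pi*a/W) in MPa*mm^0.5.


KIC = 1.23*286*23/(3.3*7.0^1.5)*sqrt(pi*4.02/7.0) = 177.82

177.82


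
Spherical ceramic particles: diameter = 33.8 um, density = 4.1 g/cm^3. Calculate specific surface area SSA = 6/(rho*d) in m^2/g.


SSA = 6 / (4.1 * 33.8) = 0.043 m^2/g

0.043


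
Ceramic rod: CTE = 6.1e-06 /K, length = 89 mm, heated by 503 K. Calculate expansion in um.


dL = 6.1e-06 * 89 * 503 * 1000 = 273.079 um

273.079


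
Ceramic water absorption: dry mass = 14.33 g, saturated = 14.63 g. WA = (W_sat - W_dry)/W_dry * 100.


WA = (14.63 - 14.33) / 14.33 * 100 = 2.09%

2.09


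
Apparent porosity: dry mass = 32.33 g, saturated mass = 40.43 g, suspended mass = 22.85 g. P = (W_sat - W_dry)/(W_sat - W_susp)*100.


P = (40.43 - 32.33) / (40.43 - 22.85) * 100 = 8.1 / 17.58 * 100 = 46.1%

46.1


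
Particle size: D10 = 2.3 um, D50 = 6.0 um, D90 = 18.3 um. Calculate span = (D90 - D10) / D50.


Span = (18.3 - 2.3) / 6.0 = 16.0 / 6.0 = 2.667

2.667


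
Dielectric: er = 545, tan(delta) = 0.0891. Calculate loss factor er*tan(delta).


Loss = 545 * 0.0891 = 48.56

48.56


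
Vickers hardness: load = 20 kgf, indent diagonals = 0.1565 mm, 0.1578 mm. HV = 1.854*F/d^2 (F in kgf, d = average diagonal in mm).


d_avg = (0.1565+0.1578)/2 = 0.15715 mm
HV = 1.854*20/0.15715^2 = 1501

1501


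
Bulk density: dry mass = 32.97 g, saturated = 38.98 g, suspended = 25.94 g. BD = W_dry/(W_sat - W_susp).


BD = 32.97 / (38.98 - 25.94) = 32.97 / 13.04 = 2.528 g/cm^3

2.528


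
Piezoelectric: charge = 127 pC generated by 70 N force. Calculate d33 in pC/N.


d33 = 127 / 70 = 1.8 pC/N

1.8


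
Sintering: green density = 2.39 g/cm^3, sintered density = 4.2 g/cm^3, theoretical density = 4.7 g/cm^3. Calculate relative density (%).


Relative = 4.2 / 4.7 * 100 = 89.4%

89.4


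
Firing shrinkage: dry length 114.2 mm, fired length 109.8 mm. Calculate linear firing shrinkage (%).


FS = (114.2 - 109.8) / 114.2 * 100 = 3.85%

3.85


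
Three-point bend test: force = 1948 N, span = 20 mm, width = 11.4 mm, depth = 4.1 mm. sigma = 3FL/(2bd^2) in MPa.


sigma = 3*1948*20/(2*11.4*4.1^2) = 305.0 MPa

305.0


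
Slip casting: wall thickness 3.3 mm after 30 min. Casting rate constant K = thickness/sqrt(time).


K = 3.3 / sqrt(30) = 3.3 / 5.4772 = 0.602 mm/min^0.5

0.602


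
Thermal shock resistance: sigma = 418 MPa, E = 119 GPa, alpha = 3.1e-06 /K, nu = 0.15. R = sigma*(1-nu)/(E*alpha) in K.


R = 418*(1-0.15)/(119*1000*3.1e-06) = 963 K

963


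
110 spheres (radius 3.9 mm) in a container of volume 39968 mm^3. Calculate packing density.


V_sphere = 4/3*pi*3.9^3 = 248.4748 mm^3
Total V = 110*248.4748 = 27332.228 mm^3
PD = 27332.228 / 39968 = 0.684

0.684


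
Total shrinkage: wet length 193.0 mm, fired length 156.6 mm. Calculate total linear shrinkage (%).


TS = (193.0 - 156.6) / 193.0 * 100 = 18.86%

18.86


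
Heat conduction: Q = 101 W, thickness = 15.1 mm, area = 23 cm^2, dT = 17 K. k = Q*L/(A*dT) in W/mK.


k = 101*15.1/1000/(23/10000*17) = 39.01 W/mK

39.01


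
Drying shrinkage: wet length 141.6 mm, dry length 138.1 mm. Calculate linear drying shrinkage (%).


DS = (141.6 - 138.1) / 141.6 * 100 = 2.47%

2.47


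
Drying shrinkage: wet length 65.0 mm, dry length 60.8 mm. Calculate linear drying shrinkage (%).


DS = (65.0 - 60.8) / 65.0 * 100 = 6.46%

6.46


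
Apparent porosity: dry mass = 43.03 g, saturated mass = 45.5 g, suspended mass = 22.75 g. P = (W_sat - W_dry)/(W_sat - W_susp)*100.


P = (45.5 - 43.03) / (45.5 - 22.75) * 100 = 2.47 / 22.75 * 100 = 10.9%

10.9


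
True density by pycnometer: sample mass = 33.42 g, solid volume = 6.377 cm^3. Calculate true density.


TD = 33.42 / 6.377 = 5.241 g/cm^3

5.241


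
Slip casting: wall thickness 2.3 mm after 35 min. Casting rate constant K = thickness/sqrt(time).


K = 2.3 / sqrt(35) = 2.3 / 5.9161 = 0.389 mm/min^0.5

0.389


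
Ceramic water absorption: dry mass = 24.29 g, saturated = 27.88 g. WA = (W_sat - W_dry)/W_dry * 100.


WA = (27.88 - 24.29) / 24.29 * 100 = 14.78%

14.78


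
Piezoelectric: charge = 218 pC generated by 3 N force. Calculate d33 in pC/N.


d33 = 218 / 3 = 72.7 pC/N

72.7


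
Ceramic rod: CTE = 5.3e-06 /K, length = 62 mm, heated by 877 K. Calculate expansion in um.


dL = 5.3e-06 * 62 * 877 * 1000 = 288.182 um

288.182


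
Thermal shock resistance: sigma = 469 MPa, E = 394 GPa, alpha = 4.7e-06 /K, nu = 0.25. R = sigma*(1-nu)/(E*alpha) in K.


R = 469*(1-0.25)/(394*1000*4.7e-06) = 190 K

190


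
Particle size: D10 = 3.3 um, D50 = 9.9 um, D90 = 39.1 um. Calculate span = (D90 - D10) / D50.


Span = (39.1 - 3.3) / 9.9 = 35.8 / 9.9 = 3.616

3.616


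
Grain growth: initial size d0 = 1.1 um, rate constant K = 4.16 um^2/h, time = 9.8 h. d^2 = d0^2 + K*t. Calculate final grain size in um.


d^2 = 1.1^2 + 4.16*9.8 = 41.978
d = sqrt(41.978) = 6.48 um

6.48


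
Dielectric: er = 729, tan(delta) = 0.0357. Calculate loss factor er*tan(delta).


Loss = 729 * 0.0357 = 26.025

26.025


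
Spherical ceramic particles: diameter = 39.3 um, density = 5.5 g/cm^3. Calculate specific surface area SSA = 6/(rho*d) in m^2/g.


SSA = 6 / (5.5 * 39.3) = 0.028 m^2/g

0.028


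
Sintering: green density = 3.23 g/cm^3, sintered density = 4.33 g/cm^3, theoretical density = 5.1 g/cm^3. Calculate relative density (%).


Relative = 4.33 / 5.1 * 100 = 84.9%

84.9


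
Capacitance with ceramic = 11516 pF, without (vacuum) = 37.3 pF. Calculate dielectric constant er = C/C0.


er = 11516 / 37.3 = 308.74

308.74


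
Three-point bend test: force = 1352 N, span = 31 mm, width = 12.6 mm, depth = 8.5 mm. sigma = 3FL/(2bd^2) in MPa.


sigma = 3*1352*31/(2*12.6*8.5^2) = 69.1 MPa

69.1


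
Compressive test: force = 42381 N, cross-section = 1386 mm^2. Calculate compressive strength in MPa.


CS = 42381 / 1386 = 30.6 MPa

30.6


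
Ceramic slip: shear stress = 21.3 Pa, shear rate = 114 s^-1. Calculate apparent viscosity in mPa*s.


eta = tau/gamma * 1000 = 21.3/114 * 1000 = 186.8 mPa*s

186.8


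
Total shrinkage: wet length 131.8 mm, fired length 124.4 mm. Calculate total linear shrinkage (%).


TS = (131.8 - 124.4) / 131.8 * 100 = 5.61%

5.61


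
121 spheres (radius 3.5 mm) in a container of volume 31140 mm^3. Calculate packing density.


V_sphere = 4/3*pi*3.5^3 = 179.5944 mm^3
Total V = 121*179.5944 = 21730.9224 mm^3
PD = 21730.9224 / 31140 = 0.698

0.698


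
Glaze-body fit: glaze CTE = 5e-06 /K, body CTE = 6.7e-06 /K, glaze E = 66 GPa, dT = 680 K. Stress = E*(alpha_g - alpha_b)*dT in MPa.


Stress = 66*1000*(5e-06 - 6.7e-06)*680 = -76.3 MPa

-76.3


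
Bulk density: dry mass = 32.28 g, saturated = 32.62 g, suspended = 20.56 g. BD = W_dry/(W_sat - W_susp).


BD = 32.28 / (32.62 - 20.56) = 32.28 / 12.06 = 2.677 g/cm^3

2.677


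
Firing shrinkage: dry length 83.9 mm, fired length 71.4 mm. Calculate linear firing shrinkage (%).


FS = (83.9 - 71.4) / 83.9 * 100 = 14.9%

14.9


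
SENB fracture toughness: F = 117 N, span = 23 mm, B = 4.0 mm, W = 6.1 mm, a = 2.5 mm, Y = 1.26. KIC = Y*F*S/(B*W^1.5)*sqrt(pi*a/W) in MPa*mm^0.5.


KIC = 1.26*117*23/(4.0*6.1^1.5)*sqrt(pi*2.5/6.1) = 63.84

63.84


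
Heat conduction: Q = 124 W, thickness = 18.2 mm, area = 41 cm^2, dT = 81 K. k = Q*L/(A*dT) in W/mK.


k = 124*18.2/1000/(41/10000*81) = 6.8 W/mK

6.8


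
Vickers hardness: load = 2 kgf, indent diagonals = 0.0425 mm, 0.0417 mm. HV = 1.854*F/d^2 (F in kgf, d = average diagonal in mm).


d_avg = (0.0425+0.0417)/2 = 0.0421 mm
HV = 1.854*2/0.0421^2 = 2092

2092


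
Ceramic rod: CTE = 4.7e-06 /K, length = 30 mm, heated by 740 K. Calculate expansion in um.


dL = 4.7e-06 * 30 * 740 * 1000 = 104.34 um

104.34


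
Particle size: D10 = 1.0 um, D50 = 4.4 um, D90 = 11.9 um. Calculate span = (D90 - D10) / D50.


Span = (11.9 - 1.0) / 4.4 = 10.9 / 4.4 = 2.477

2.477


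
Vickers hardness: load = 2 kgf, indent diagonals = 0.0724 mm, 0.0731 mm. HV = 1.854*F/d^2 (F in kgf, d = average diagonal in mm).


d_avg = (0.0724+0.0731)/2 = 0.07275 mm
HV = 1.854*2/0.07275^2 = 701

701


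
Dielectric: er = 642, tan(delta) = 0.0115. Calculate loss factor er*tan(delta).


Loss = 642 * 0.0115 = 7.383

7.383


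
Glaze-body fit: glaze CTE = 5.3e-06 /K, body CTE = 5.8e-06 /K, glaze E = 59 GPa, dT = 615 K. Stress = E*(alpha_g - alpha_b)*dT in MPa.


Stress = 59*1000*(5.3e-06 - 5.8e-06)*615 = -18.1 MPa

-18.1


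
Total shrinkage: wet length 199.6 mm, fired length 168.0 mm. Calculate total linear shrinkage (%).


TS = (199.6 - 168.0) / 199.6 * 100 = 15.83%

15.83


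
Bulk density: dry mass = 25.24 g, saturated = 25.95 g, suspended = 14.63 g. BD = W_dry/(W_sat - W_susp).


BD = 25.24 / (25.95 - 14.63) = 25.24 / 11.32 = 2.23 g/cm^3

2.23


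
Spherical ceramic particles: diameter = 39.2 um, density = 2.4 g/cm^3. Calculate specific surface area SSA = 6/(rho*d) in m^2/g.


SSA = 6 / (2.4 * 39.2) = 0.064 m^2/g

0.064


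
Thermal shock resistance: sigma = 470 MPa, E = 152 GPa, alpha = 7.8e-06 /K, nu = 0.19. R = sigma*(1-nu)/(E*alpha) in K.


R = 470*(1-0.19)/(152*1000*7.8e-06) = 321 K

321


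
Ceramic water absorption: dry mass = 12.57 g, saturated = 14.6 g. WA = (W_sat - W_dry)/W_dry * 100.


WA = (14.6 - 12.57) / 12.57 * 100 = 16.15%

16.15


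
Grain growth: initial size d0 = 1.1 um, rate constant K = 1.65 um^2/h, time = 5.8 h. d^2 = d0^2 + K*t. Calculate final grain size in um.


d^2 = 1.1^2 + 1.65*5.8 = 10.78
d = sqrt(10.78) = 3.28 um

3.28


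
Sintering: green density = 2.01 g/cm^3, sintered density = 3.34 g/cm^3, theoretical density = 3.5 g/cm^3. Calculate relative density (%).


Relative = 3.34 / 3.5 * 100 = 95.4%

95.4


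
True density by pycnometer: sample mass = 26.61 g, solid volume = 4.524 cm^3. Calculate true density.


TD = 26.61 / 4.524 = 5.882 g/cm^3

5.882


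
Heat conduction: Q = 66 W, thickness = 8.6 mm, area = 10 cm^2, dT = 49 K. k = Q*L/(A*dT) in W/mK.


k = 66*8.6/1000/(10/10000*49) = 11.58 W/mK

11.58


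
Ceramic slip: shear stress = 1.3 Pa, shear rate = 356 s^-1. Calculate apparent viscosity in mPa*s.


eta = tau/gamma * 1000 = 1.3/356 * 1000 = 3.7 mPa*s

3.7


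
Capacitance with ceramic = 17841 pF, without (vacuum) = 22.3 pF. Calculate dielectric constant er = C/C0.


er = 17841 / 22.3 = 800.04

800.04


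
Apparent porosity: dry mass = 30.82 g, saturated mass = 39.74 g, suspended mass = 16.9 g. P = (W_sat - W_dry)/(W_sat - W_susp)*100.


P = (39.74 - 30.82) / (39.74 - 16.9) * 100 = 8.92 / 22.84 * 100 = 39.1%

39.1


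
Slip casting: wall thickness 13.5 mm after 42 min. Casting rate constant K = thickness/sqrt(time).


K = 13.5 / sqrt(42) = 13.5 / 6.4807 = 2.083 mm/min^0.5

2.083


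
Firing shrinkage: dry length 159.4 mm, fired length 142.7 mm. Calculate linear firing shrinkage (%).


FS = (159.4 - 142.7) / 159.4 * 100 = 10.48%

10.48


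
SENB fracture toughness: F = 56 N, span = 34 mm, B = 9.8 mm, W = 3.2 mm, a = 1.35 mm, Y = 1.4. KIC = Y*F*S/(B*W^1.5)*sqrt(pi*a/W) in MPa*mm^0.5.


KIC = 1.4*56*34/(9.8*3.2^1.5)*sqrt(pi*1.35/3.2) = 54.7

54.7


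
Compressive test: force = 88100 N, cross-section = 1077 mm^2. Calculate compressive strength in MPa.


CS = 88100 / 1077 = 81.8 MPa

81.8


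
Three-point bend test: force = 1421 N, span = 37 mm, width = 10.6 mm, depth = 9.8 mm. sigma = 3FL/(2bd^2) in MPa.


sigma = 3*1421*37/(2*10.6*9.8^2) = 77.5 MPa

77.5


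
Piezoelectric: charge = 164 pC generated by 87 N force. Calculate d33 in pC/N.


d33 = 164 / 87 = 1.9 pC/N

1.9


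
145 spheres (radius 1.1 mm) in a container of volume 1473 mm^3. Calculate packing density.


V_sphere = 4/3*pi*1.1^3 = 5.5753 mm^3
Total V = 145*5.5753 = 808.4185 mm^3
PD = 808.4185 / 1473 = 0.549

0.549


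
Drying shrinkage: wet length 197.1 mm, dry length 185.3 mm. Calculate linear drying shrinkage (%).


DS = (197.1 - 185.3) / 197.1 * 100 = 5.99%

5.99


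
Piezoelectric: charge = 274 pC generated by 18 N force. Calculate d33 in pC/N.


d33 = 274 / 18 = 15.2 pC/N

15.2


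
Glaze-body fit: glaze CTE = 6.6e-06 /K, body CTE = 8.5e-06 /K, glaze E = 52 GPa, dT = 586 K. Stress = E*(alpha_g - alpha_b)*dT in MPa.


Stress = 52*1000*(6.6e-06 - 8.5e-06)*586 = -57.9 MPa

-57.9


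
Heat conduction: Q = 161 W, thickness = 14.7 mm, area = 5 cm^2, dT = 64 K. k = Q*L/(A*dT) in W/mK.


k = 161*14.7/1000/(5/10000*64) = 73.96 W/mK

73.96


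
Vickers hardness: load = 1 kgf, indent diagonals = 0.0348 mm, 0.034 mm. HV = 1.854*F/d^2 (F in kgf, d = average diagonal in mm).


d_avg = (0.0348+0.034)/2 = 0.0344 mm
HV = 1.854*1/0.0344^2 = 1567

1567


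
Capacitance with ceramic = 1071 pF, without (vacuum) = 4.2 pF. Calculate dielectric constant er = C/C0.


er = 1071 / 4.2 = 255.0

255.0


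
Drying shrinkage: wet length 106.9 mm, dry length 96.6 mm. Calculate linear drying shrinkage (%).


DS = (106.9 - 96.6) / 106.9 * 100 = 9.64%

9.64


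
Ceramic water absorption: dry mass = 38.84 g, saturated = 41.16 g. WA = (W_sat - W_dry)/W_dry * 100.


WA = (41.16 - 38.84) / 38.84 * 100 = 5.97%

5.97


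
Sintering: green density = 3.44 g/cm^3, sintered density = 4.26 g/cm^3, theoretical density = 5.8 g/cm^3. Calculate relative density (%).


Relative = 4.26 / 5.8 * 100 = 73.4%

73.4


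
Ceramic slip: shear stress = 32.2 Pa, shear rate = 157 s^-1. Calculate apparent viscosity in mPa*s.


eta = tau/gamma * 1000 = 32.2/157 * 1000 = 205.1 mPa*s

205.1


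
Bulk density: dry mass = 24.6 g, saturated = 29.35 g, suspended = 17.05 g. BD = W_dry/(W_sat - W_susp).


BD = 24.6 / (29.35 - 17.05) = 24.6 / 12.3 = 2.0 g/cm^3

2.0


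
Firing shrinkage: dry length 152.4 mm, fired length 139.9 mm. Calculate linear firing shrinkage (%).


FS = (152.4 - 139.9) / 152.4 * 100 = 8.2%

8.2


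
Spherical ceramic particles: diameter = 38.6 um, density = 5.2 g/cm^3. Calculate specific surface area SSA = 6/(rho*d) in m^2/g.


SSA = 6 / (5.2 * 38.6) = 0.03 m^2/g

0.03


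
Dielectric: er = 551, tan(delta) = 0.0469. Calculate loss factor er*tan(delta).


Loss = 551 * 0.0469 = 25.842

25.842


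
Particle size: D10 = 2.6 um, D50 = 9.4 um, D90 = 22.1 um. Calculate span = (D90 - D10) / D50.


Span = (22.1 - 2.6) / 9.4 = 19.5 / 9.4 = 2.074

2.074


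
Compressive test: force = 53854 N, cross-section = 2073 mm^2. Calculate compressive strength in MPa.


CS = 53854 / 2073 = 26.0 MPa

26.0


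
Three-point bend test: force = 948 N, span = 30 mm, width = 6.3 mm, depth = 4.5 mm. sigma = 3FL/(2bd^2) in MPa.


sigma = 3*948*30/(2*6.3*4.5^2) = 334.4 MPa

334.4


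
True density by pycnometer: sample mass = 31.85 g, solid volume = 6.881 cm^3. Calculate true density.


TD = 31.85 / 6.881 = 4.629 g/cm^3

4.629


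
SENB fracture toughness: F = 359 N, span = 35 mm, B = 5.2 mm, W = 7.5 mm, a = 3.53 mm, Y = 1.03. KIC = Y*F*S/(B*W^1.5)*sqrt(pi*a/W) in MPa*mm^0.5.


KIC = 1.03*359*35/(5.2*7.5^1.5)*sqrt(pi*3.53/7.5) = 147.35

147.35


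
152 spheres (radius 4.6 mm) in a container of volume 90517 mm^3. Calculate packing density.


V_sphere = 4/3*pi*4.6^3 = 407.7201 mm^3
Total V = 152*407.7201 = 61973.4552 mm^3
PD = 61973.4552 / 90517 = 0.685

0.685


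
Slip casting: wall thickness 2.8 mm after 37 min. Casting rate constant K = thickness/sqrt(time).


K = 2.8 / sqrt(37) = 2.8 / 6.0828 = 0.46 mm/min^0.5

0.46


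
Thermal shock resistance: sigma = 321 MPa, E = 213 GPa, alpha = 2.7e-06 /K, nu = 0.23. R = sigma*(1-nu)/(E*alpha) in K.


R = 321*(1-0.23)/(213*1000*2.7e-06) = 430 K

430


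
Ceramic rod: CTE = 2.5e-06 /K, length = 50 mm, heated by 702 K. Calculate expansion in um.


dL = 2.5e-06 * 50 * 702 * 1000 = 87.75 um

87.75


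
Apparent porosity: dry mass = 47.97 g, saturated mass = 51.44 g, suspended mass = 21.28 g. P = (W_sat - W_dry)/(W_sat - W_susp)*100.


P = (51.44 - 47.97) / (51.44 - 21.28) * 100 = 3.47 / 30.16 * 100 = 11.5%

11.5


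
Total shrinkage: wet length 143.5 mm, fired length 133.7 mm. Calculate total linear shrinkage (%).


TS = (143.5 - 133.7) / 143.5 * 100 = 6.83%

6.83


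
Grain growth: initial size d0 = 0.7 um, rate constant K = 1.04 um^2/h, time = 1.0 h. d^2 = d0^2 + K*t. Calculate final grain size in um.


d^2 = 0.7^2 + 1.04*1.0 = 1.53
d = sqrt(1.53) = 1.24 um

1.24


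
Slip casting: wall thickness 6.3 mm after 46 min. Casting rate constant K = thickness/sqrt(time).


K = 6.3 / sqrt(46) = 6.3 / 6.7823 = 0.929 mm/min^0.5

0.929


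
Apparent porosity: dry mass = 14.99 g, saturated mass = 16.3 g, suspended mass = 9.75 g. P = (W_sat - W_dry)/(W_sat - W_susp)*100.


P = (16.3 - 14.99) / (16.3 - 9.75) * 100 = 1.31 / 6.55 * 100 = 20.0%

20.0


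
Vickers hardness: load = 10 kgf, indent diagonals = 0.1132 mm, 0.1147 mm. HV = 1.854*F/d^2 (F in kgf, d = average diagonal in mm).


d_avg = (0.1132+0.1147)/2 = 0.11395 mm
HV = 1.854*10/0.11395^2 = 1428

1428


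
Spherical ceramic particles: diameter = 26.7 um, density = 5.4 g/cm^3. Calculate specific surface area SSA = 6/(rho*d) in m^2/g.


SSA = 6 / (5.4 * 26.7) = 0.042 m^2/g

0.042


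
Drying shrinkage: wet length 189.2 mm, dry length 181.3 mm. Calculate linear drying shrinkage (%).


DS = (189.2 - 181.3) / 189.2 * 100 = 4.18%

4.18


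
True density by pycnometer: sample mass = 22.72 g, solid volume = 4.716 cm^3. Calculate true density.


TD = 22.72 / 4.716 = 4.818 g/cm^3

4.818


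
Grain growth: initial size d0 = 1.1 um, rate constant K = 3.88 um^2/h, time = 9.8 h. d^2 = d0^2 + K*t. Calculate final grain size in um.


d^2 = 1.1^2 + 3.88*9.8 = 39.234
d = sqrt(39.234) = 6.26 um

6.26


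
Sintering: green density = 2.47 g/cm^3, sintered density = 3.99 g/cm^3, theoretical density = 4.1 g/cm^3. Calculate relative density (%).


Relative = 3.99 / 4.1 * 100 = 97.3%

97.3


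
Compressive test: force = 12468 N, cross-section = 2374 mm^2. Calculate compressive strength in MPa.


CS = 12468 / 2374 = 5.3 MPa

5.3


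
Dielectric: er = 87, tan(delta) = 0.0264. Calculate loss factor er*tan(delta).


Loss = 87 * 0.0264 = 2.297

2.297


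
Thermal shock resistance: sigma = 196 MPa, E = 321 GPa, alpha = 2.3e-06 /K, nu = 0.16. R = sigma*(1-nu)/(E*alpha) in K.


R = 196*(1-0.16)/(321*1000*2.3e-06) = 223 K

223


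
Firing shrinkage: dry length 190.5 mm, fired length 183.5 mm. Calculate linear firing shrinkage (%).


FS = (190.5 - 183.5) / 190.5 * 100 = 3.67%

3.67


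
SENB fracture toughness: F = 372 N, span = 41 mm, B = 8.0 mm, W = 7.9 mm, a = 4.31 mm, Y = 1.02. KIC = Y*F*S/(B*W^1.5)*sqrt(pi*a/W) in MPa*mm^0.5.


KIC = 1.02*372*41/(8.0*7.9^1.5)*sqrt(pi*4.31/7.9) = 114.66

114.66


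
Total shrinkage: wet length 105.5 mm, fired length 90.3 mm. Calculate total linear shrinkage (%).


TS = (105.5 - 90.3) / 105.5 * 100 = 14.41%

14.41


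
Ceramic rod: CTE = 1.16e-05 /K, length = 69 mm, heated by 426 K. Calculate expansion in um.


dL = 1.16e-05 * 69 * 426 * 1000 = 340.97 um

340.97


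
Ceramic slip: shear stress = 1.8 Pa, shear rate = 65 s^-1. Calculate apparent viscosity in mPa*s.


eta = tau/gamma * 1000 = 1.8/65 * 1000 = 27.7 mPa*s

27.7


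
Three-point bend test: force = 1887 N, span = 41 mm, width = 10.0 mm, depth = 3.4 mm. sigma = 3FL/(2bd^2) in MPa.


sigma = 3*1887*41/(2*10.0*3.4^2) = 1003.9 MPa

1003.9


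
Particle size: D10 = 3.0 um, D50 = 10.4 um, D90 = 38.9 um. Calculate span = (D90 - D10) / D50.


Span = (38.9 - 3.0) / 10.4 = 35.9 / 10.4 = 3.452

3.452


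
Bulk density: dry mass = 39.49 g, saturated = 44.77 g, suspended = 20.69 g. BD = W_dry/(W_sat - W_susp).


BD = 39.49 / (44.77 - 20.69) = 39.49 / 24.08 = 1.64 g/cm^3

1.64


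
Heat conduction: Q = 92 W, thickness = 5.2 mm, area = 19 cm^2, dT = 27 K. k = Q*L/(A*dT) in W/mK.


k = 92*5.2/1000/(19/10000*27) = 9.33 W/mK

9.33


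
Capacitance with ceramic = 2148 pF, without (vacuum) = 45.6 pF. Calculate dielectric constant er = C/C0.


er = 2148 / 45.6 = 47.11

47.11


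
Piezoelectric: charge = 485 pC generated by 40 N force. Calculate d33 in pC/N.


d33 = 485 / 40 = 12.1 pC/N

12.1


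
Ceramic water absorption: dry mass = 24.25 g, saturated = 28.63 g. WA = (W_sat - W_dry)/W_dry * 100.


WA = (28.63 - 24.25) / 24.25 * 100 = 18.06%

18.06


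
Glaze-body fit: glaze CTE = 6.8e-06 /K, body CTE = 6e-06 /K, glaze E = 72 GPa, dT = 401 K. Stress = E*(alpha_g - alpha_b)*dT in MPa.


Stress = 72*1000*(6.8e-06 - 6e-06)*401 = 23.1 MPa

23.1


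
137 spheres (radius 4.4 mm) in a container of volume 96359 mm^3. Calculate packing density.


V_sphere = 4/3*pi*4.4^3 = 356.8179 mm^3
Total V = 137*356.8179 = 48884.0523 mm^3
PD = 48884.0523 / 96359 = 0.507

0.507


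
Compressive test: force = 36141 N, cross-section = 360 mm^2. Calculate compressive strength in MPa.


CS = 36141 / 360 = 100.4 MPa

100.4


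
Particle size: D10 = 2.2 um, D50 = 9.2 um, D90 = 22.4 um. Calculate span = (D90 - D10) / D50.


Span = (22.4 - 2.2) / 9.2 = 20.2 / 9.2 = 2.196

2.196


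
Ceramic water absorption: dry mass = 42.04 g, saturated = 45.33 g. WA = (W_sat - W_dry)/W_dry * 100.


WA = (45.33 - 42.04) / 42.04 * 100 = 7.83%

7.83


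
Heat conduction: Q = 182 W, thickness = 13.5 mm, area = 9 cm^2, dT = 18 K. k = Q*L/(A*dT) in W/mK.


k = 182*13.5/1000/(9/10000*18) = 151.67 W/mK

151.67


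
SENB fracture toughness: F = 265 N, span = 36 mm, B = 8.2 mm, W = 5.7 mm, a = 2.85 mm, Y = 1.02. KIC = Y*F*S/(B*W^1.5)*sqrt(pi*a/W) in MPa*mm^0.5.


KIC = 1.02*265*36/(8.2*5.7^1.5)*sqrt(pi*2.85/5.7) = 109.29

109.29


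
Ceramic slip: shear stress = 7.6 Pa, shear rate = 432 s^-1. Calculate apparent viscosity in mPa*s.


eta = tau/gamma * 1000 = 7.6/432 * 1000 = 17.6 mPa*s

17.6


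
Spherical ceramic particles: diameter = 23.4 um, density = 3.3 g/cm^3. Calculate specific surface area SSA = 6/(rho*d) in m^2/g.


SSA = 6 / (3.3 * 23.4) = 0.078 m^2/g

0.078


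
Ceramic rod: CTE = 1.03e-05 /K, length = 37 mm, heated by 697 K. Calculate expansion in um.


dL = 1.03e-05 * 37 * 697 * 1000 = 265.627 um

265.627


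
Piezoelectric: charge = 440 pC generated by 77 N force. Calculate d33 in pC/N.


d33 = 440 / 77 = 5.7 pC/N

5.7


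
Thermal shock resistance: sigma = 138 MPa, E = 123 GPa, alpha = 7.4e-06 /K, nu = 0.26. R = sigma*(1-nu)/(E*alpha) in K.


R = 138*(1-0.26)/(123*1000*7.4e-06) = 112 K

112


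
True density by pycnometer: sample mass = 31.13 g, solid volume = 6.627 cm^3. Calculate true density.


TD = 31.13 / 6.627 = 4.697 g/cm^3

4.697


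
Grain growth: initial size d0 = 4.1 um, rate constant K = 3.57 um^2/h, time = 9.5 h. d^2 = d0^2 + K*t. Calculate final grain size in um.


d^2 = 4.1^2 + 3.57*9.5 = 50.725
d = sqrt(50.725) = 7.12 um

7.12


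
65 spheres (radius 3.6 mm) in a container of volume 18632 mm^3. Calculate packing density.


V_sphere = 4/3*pi*3.6^3 = 195.4322 mm^3
Total V = 65*195.4322 = 12703.093 mm^3
PD = 12703.093 / 18632 = 0.682

0.682


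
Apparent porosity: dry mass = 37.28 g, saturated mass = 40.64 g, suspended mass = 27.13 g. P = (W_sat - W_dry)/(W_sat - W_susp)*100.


P = (40.64 - 37.28) / (40.64 - 27.13) * 100 = 3.36 / 13.51 * 100 = 24.9%

24.9


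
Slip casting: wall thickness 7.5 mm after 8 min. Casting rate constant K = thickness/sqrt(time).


K = 7.5 / sqrt(8) = 7.5 / 2.8284 = 2.652 mm/min^0.5

2.652


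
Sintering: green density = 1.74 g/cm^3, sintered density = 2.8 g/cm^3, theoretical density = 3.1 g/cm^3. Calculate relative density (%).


Relative = 2.8 / 3.1 * 100 = 90.3%

90.3


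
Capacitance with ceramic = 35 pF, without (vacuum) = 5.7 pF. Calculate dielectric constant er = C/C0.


er = 35 / 5.7 = 6.14

6.14


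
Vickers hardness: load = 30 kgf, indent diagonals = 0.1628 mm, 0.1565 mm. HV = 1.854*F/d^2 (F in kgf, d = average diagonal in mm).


d_avg = (0.1628+0.1565)/2 = 0.15965 mm
HV = 1.854*30/0.15965^2 = 2182

2182


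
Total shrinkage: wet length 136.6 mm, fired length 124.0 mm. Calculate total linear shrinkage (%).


TS = (136.6 - 124.0) / 136.6 * 100 = 9.22%

9.22


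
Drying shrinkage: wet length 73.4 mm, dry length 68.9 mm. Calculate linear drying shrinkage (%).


DS = (73.4 - 68.9) / 73.4 * 100 = 6.13%

6.13


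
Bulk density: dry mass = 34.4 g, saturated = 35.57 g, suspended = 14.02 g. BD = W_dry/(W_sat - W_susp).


BD = 34.4 / (35.57 - 14.02) = 34.4 / 21.55 = 1.596 g/cm^3

1.596


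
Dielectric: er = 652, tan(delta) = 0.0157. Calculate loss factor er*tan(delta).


Loss = 652 * 0.0157 = 10.236

10.236


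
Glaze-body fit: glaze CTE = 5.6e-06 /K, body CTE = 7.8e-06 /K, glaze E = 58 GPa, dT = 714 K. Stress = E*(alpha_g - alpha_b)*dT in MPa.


Stress = 58*1000*(5.6e-06 - 7.8e-06)*714 = -91.1 MPa

-91.1


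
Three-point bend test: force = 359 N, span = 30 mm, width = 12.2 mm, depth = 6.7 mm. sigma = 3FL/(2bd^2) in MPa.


sigma = 3*359*30/(2*12.2*6.7^2) = 29.5 MPa

29.5


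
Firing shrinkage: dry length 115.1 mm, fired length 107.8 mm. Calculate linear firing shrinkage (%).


FS = (115.1 - 107.8) / 115.1 * 100 = 6.34%

6.34


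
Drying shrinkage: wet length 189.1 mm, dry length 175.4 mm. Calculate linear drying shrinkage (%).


DS = (189.1 - 175.4) / 189.1 * 100 = 7.24%

7.24


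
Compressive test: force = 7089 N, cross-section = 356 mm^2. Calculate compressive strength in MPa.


CS = 7089 / 356 = 19.9 MPa

19.9


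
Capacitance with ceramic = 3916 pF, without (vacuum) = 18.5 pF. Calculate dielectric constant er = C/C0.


er = 3916 / 18.5 = 211.68

211.68


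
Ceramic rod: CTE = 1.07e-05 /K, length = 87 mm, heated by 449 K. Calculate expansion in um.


dL = 1.07e-05 * 87 * 449 * 1000 = 417.974 um

417.974


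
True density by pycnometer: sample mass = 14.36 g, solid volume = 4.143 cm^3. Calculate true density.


TD = 14.36 / 4.143 = 3.466 g/cm^3

3.466


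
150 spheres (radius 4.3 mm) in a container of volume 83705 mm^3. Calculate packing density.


V_sphere = 4/3*pi*4.3^3 = 333.0381 mm^3
Total V = 150*333.0381 = 49955.715 mm^3
PD = 49955.715 / 83705 = 0.597

0.597


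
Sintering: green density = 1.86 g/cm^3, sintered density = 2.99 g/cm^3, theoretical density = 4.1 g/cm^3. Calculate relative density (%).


Relative = 2.99 / 4.1 * 100 = 72.9%

72.9


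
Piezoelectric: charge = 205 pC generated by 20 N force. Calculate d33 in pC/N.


d33 = 205 / 20 = 10.3 pC/N

10.3


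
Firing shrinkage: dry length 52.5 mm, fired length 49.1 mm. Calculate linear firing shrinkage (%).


FS = (52.5 - 49.1) / 52.5 * 100 = 6.48%

6.48


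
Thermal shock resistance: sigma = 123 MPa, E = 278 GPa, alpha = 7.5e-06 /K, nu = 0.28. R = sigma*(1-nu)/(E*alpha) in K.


R = 123*(1-0.28)/(278*1000*7.5e-06) = 42 K

42


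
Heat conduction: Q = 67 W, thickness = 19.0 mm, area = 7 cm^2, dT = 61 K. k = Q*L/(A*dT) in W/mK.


k = 67*19.0/1000/(7/10000*61) = 29.81 W/mK

29.81


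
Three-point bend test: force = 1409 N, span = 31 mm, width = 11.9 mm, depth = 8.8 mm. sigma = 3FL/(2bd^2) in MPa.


sigma = 3*1409*31/(2*11.9*8.8^2) = 71.1 MPa

71.1


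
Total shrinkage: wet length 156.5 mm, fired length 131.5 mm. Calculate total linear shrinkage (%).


TS = (156.5 - 131.5) / 156.5 * 100 = 15.97%

15.97


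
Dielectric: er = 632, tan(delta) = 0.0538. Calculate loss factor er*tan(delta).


Loss = 632 * 0.0538 = 34.002

34.002


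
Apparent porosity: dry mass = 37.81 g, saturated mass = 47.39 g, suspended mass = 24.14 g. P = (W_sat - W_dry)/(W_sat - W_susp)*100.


P = (47.39 - 37.81) / (47.39 - 24.14) * 100 = 9.58 / 23.25 * 100 = 41.2%

41.2


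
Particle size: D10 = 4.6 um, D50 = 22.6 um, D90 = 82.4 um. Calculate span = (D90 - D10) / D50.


Span = (82.4 - 4.6) / 22.6 = 77.8 / 22.6 = 3.442

3.442


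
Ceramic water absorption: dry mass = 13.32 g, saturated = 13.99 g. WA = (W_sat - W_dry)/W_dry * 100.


WA = (13.99 - 13.32) / 13.32 * 100 = 5.03%

5.03


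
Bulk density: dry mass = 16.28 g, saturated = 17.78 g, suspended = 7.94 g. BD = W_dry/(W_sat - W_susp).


BD = 16.28 / (17.78 - 7.94) = 16.28 / 9.84 = 1.654 g/cm^3

1.654


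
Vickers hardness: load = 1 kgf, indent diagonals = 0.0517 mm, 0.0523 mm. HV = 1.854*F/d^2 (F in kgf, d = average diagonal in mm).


d_avg = (0.0517+0.0523)/2 = 0.052 mm
HV = 1.854*1/0.052^2 = 686

686


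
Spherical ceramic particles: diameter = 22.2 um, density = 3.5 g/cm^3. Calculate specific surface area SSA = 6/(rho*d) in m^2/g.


SSA = 6 / (3.5 * 22.2) = 0.077 m^2/g

0.077


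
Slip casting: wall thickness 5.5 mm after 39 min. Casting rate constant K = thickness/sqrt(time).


K = 5.5 / sqrt(39) = 5.5 / 6.245 = 0.881 mm/min^0.5

0.881


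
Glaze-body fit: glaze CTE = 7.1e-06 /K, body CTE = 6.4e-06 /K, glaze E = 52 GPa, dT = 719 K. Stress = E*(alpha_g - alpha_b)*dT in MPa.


Stress = 52*1000*(7.1e-06 - 6.4e-06)*719 = 26.2 MPa

26.2


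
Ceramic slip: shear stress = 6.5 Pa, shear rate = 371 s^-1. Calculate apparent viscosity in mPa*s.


eta = tau/gamma * 1000 = 6.5/371 * 1000 = 17.5 mPa*s

17.5


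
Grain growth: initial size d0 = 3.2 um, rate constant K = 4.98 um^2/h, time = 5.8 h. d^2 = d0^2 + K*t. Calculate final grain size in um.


d^2 = 3.2^2 + 4.98*5.8 = 39.124
d = sqrt(39.124) = 6.25 um

6.25


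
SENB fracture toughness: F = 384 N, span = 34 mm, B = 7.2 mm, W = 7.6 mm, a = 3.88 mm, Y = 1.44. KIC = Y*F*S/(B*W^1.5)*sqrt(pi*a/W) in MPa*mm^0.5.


KIC = 1.44*384*34/(7.2*7.6^1.5)*sqrt(pi*3.88/7.6) = 157.84

157.84


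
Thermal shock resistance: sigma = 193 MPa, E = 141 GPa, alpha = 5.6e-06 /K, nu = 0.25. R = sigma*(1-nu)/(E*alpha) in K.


R = 193*(1-0.25)/(141*1000*5.6e-06) = 183 K

183


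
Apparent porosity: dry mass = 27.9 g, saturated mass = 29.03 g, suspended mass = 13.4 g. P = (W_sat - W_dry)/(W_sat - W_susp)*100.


P = (29.03 - 27.9) / (29.03 - 13.4) * 100 = 1.13 / 15.63 * 100 = 7.2%

7.2


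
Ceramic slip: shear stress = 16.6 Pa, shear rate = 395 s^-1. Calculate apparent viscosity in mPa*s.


eta = tau/gamma * 1000 = 16.6/395 * 1000 = 42.0 mPa*s

42.0


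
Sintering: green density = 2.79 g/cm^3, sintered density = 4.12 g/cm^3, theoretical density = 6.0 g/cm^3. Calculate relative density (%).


Relative = 4.12 / 6.0 * 100 = 68.7%

68.7


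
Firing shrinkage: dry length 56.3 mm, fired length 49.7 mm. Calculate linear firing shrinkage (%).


FS = (56.3 - 49.7) / 56.3 * 100 = 11.72%

11.72


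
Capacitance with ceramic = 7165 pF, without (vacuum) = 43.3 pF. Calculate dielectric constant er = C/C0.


er = 7165 / 43.3 = 165.47

165.47


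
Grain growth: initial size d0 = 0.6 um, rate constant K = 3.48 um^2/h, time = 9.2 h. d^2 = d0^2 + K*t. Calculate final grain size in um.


d^2 = 0.6^2 + 3.48*9.2 = 32.376
d = sqrt(32.376) = 5.69 um

5.69


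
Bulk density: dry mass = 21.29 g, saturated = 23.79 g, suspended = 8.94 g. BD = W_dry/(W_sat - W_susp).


BD = 21.29 / (23.79 - 8.94) = 21.29 / 14.85 = 1.434 g/cm^3

1.434


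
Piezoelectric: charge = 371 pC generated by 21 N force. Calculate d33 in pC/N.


d33 = 371 / 21 = 17.7 pC/N

17.7


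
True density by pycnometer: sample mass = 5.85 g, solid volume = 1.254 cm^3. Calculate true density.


TD = 5.85 / 1.254 = 4.665 g/cm^3

4.665


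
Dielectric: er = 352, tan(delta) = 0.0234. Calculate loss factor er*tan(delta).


Loss = 352 * 0.0234 = 8.237

8.237


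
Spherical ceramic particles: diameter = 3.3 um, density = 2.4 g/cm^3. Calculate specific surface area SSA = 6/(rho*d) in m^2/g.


SSA = 6 / (2.4 * 3.3) = 0.758 m^2/g

0.758


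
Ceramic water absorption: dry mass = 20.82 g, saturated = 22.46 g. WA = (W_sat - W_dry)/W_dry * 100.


WA = (22.46 - 20.82) / 20.82 * 100 = 7.88%

7.88


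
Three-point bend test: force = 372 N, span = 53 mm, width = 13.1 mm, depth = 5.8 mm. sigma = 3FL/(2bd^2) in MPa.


sigma = 3*372*53/(2*13.1*5.8^2) = 67.1 MPa

67.1


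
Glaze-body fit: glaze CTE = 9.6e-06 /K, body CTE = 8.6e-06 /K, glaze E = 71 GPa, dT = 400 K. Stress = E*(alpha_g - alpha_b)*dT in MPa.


Stress = 71*1000*(9.6e-06 - 8.6e-06)*400 = 28.4 MPa

28.4


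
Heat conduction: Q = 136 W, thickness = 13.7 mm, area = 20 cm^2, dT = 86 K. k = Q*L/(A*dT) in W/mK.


k = 136*13.7/1000/(20/10000*86) = 10.83 W/mK

10.83


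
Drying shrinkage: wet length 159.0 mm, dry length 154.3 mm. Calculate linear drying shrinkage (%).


DS = (159.0 - 154.3) / 159.0 * 100 = 2.96%

2.96


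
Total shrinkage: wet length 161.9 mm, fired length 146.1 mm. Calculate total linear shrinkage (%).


TS = (161.9 - 146.1) / 161.9 * 100 = 9.76%

9.76


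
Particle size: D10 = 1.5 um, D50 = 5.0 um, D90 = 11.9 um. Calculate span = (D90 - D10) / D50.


Span = (11.9 - 1.5) / 5.0 = 10.4 / 5.0 = 2.08

2.08


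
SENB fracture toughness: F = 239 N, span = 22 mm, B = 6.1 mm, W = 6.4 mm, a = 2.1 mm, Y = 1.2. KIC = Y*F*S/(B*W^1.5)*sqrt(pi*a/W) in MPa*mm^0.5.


KIC = 1.2*239*22/(6.1*6.4^1.5)*sqrt(pi*2.1/6.4) = 64.86

64.86
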